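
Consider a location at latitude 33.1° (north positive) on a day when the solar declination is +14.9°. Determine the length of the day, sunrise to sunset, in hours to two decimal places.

cos H_s = −tan(33.1°) · tan(14.9°) = -0.1735, so H_s = arccos(-0.1735) = 99.99°.
Day length = 2 H_s / 15° h⁻¹ = 199.98° / 15 = 13.332 h.

13.33 hours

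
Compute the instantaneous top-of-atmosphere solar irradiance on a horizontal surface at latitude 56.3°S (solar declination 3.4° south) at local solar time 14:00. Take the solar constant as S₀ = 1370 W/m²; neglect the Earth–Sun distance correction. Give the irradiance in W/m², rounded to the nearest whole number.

725 W/m²

Hour angle H = 15° × (14 − 12) = 30.00°.
cos θ_z = sin(-56.3°) sin(-3.4°) + cos(-56.3°) cos(-3.4°) cos(30.00°) = 0.0493 + 0.4797 = 0.5290.
Top-of-atmosphere irradiance = S₀ cos θ_z = 1370 × 0.5290 = 724.73 W/m².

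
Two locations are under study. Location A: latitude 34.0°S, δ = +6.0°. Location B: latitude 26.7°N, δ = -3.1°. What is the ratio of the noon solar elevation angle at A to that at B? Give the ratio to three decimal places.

0.831

A: 90° − |-34.0 − (6.0)| = 50.00°.
B: 90° − |26.7 − (-3.1)| = 60.20°.
Ratio A/B = 50.0000 / 60.2000 = 0.8306.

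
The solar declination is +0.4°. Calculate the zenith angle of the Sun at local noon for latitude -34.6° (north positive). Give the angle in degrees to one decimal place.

35.0°

At local solar noon the hour angle is zero, so the zenith angle is |φ − δ| = |-34.6° − (0.4°)| = 35.0°.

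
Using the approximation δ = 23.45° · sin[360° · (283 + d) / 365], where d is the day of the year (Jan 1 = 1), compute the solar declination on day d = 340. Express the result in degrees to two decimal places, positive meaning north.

-22.59°

360 × (283 + 340) / 365 = 614.466°; sin(614.466°) = -0.9635.
δ = 23.45 × -0.9635 = -22.594° ≈ -22.59°.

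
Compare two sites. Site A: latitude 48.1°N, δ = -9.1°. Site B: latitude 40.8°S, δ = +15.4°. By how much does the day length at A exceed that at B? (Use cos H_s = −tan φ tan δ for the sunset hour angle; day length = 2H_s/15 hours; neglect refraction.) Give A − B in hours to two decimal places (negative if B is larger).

A: H_s = arccos(−tan 48.1° · tan -9.1°) = 79.72°, so 2H_s/15 = 10.6293 h.
B: H_s = arccos(−tan -40.8° · tan 15.4°) = 76.25°, so 2H_s/15 = 10.1667 h.
A − B = 10.6293 − 10.1667 = 0.4626 h.

+0.46 h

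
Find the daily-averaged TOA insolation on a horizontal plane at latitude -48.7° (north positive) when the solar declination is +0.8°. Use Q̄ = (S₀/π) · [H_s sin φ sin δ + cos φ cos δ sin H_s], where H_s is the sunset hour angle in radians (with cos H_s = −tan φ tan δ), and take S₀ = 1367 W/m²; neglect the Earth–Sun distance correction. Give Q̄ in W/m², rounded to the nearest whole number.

The sunset hour angle satisfies cos H_s = −tan φ tan δ = 0.0159, giving H_s = 89.09°. In radians, H_s = 1.5549.
H_s sin φ sin δ = 1.5549 × -0.7513 × 0.0140 = -0.0164.
cos φ cos δ sin H_s = 0.6600 × 0.9999 × 0.9999 = 0.6599.
Q̄ = (1367/π) × (-0.0164 + 0.6599) = 435.13 × 0.6435 = 280.01 W/m².

280 W/m²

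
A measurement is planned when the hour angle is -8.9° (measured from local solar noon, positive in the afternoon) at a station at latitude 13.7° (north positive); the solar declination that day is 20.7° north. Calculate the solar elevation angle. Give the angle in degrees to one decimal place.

cos θ_z = sin(13.7°) sin(20.7°) + cos(13.7°) cos(20.7°) cos(-8.90°) = 0.0837 + 0.8979 = 0.9816.
θ_z = arccos(0.9816) = 11.01°, so the elevation is 90° − 11.01° = 78.99°.

79.0°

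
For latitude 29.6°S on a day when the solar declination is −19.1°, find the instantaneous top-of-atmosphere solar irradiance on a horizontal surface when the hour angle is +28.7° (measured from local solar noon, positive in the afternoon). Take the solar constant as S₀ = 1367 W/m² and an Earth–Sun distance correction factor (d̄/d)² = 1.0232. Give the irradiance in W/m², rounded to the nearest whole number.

1234 W/m²

cos θ_z = sin φ sin δ + cos φ cos δ cos H = (-0.4939)(-0.3272) + (0.8695)(0.9449)(0.8771) = 0.8822.
Top-of-atmosphere irradiance = S₀ (d̄/d)² cos θ_z = 1367 × 1.0232 × 0.8822 = 1233.95 W/m².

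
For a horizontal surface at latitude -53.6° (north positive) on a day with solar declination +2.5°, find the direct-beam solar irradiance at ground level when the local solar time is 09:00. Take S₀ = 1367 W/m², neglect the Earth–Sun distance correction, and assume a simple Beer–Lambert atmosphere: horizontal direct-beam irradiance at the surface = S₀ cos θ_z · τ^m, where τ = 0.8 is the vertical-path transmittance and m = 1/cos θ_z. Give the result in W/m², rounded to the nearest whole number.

Hour angle H = 15° × (9 − 12) = -45.00°.
cos θ_z = sin φ sin δ + cos φ cos δ cos H = (-0.8049)(0.0436) + (0.5934)(0.9990)(0.7071) = 0.3841.
Air mass m = 1/cos θ_z = 1/0.3841 = 2.603; τ^m = 0.8^2.603 = 0.5594.
Surface direct beam = 1367 × 0.3841 × 0.5594 = 293.72 W/m².

294 W/m²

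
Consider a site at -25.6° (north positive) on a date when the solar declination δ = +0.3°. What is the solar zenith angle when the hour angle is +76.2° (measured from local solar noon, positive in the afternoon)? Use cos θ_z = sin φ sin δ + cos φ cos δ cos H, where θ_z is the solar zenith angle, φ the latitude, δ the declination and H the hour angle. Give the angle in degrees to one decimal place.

With φ = -25.6°, δ = 0.3°, H = 76.20°: sin φ sin δ = -0.0023, cos φ cos δ cos H = 0.2151, so cos θ_z = 0.2128.
θ_z = arccos(0.2128) = 77.71°.

77.7°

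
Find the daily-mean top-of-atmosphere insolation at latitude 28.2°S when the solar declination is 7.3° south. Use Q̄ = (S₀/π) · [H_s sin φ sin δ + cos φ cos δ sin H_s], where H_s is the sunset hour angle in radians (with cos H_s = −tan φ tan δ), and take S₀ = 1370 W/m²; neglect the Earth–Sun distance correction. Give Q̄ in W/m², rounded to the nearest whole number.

−tan φ tan δ = −(-0.5362)(-0.1281) = -0.0687; H_s = arccos(-0.0687) = 93.94°. In radians, H_s = 1.6396.
H_s sin φ sin δ = 1.6396 × -0.4726 × -0.1271 = 0.0985.
cos φ cos δ sin H_s = 0.8813 × 0.9919 × 0.9976 = 0.8721.
Q̄ = (1370/π) × (0.0985 + 0.8721) = 436.08 × 0.9706 = 423.26 W/m².

423 W/m²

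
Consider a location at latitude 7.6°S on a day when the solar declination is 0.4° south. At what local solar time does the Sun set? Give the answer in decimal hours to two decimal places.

18.00 h

cos H_s = −tan(-7.6°) · tan(-0.4°) = -0.0009, so H_s = arccos(-0.0009) = 90.05°.
Sunset is at 12 + H_s/15 = 12 + 6.003 = 18.003 h local solar time.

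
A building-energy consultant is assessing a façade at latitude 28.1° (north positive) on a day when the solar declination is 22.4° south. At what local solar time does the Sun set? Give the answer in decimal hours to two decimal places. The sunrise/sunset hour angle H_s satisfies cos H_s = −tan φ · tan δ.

The sunset hour angle satisfies cos H_s = −tan φ tan δ = 0.2201, giving H_s = 77.29°.
Sunset is at 12 + H_s/15 = 12 + 5.153 = 17.153 h local solar time.

17.15 h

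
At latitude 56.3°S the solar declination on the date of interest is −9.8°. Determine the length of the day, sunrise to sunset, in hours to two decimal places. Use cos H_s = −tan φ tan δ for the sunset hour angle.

−tan φ tan δ = −(-1.4994)(-0.1727) = -0.2589; H_s = arccos(-0.2589) = 105.00°.
Day length = 2 H_s / 15° h⁻¹ = 210.00° / 15 = 14.000 h.

14.00 hours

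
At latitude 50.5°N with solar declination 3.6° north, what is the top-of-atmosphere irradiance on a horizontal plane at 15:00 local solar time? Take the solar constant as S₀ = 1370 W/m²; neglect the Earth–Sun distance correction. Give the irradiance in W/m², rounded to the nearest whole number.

Hour angle H = 15° × (15 − 12) = 45.00°.
cos θ_z = sin φ sin δ + cos φ cos δ cos H = (0.7716)(0.0628) + (0.6361)(0.9980)(0.7071) = 0.4973.
Top-of-atmosphere irradiance = S₀ cos θ_z = 1370 × 0.4973 = 681.30 W/m².

681 W/m²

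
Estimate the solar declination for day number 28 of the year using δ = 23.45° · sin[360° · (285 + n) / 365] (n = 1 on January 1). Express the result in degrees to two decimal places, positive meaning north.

-18.30°

360 × (285 + 28) / 365 = 308.712°; sin(308.712°) = -0.7803.
δ = 23.45 × -0.7803 = -18.298° ≈ -18.30°.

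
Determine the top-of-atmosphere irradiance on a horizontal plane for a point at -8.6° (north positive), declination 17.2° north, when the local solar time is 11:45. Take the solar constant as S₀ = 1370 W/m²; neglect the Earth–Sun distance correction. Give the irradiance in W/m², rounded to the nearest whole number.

1231 W/m²

Hour angle H = 15° × (11.75 − 12) = -3.75°.
With φ = -8.6°, δ = 17.2°, H = -3.75°: sin φ sin δ = -0.0442, cos φ cos δ cos H = 0.9425, so cos θ_z = 0.8983.
Top-of-atmosphere irradiance = S₀ cos θ_z = 1370 × 0.8983 = 1230.67 W/m².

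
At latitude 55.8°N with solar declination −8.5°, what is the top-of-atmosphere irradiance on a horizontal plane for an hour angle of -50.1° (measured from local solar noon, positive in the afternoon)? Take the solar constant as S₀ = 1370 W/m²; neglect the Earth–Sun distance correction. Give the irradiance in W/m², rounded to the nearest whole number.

With φ = 55.8°, δ = -8.5°, H = -50.10°: sin φ sin δ = -0.1223, cos φ cos δ cos H = 0.3566, so cos θ_z = 0.2343.
Top-of-atmosphere irradiance = S₀ cos θ_z = 1370 × 0.2343 = 320.99 W/m².

321 W/m²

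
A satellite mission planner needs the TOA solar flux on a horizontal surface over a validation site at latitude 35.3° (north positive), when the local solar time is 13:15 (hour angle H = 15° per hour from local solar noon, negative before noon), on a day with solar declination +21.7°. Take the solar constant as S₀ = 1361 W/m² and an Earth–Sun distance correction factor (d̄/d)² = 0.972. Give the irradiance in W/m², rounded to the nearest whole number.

Hour angle H = 15° × (13.25 − 12) = 18.75°.
With φ = 35.3°, δ = 21.7°, H = 18.75°: sin φ sin δ = 0.2137, cos φ cos δ cos H = 0.7181, so cos θ_z = 0.9318.
Top-of-atmosphere irradiance = S₀ (d̄/d)² cos θ_z = 1361 × 0.972 × 0.9318 = 1232.67 W/m².

1233 W/m²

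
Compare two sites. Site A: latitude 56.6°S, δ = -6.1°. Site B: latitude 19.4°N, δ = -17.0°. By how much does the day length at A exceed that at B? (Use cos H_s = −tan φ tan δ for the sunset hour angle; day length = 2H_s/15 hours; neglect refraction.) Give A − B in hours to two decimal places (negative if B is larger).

+2.07 h

A: H_s = arccos(−tan -56.6° · tan -6.1°) = 99.33°, so 2H_s/15 = 13.2440 h.
B: H_s = arccos(−tan 19.4° · tan -17.0°) = 83.82°, so 2H_s/15 = 11.1760 h.
A − B = 13.2440 − 11.1760 = 2.0680 h.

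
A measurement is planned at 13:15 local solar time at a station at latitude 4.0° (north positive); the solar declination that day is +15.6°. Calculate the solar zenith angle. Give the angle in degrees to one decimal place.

Hour angle H = 15° × (13.25 − 12) = 18.75°.
With φ = 4.0°, δ = 15.6°, H = 18.75°: sin φ sin δ = 0.0188, cos φ cos δ cos H = 0.9098, so cos θ_z = 0.9286.
θ_z = arccos(0.9286) = 21.78°.

21.8°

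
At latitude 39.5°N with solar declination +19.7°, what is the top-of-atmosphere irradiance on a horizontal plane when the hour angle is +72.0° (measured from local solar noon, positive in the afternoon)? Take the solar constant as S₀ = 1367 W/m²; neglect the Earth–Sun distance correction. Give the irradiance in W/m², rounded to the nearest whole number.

cos θ_z = sin(39.5°) sin(19.7°) + cos(39.5°) cos(19.7°) cos(72.00°) = 0.2144 + 0.2245 = 0.4389.
Top-of-atmosphere irradiance = S₀ cos θ_z = 1367 × 0.4389 = 599.98 W/m².

600 W/m²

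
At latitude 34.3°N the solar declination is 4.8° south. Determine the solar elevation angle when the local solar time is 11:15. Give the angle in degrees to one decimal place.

Hour angle H = 15° × (11.25 − 12) = -11.25°.
cos θ_z = sin φ sin δ + cos φ cos δ cos H = (0.5635)(-0.0837) + (0.8261)(0.9965)(0.9808) = 0.7602.
θ_z = arccos(0.7602) = 40.52°, so the elevation is 90° − 40.52° = 49.48°.

49.5°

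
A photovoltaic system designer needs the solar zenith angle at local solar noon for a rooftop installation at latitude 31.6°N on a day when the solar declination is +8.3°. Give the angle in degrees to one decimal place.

At local solar noon the hour angle is zero, so the zenith angle is |φ − δ| = |31.6° − (8.3°)| = 23.3°.

23.3°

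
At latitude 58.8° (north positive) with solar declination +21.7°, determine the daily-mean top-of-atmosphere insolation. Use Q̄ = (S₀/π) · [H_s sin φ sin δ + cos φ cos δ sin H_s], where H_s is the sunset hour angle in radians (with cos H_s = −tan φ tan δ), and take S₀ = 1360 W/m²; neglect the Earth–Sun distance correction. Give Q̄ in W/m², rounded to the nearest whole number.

The sunset hour angle satisfies cos H_s = −tan φ tan δ = -0.6571, giving H_s = 131.08°. In radians, H_s = 2.2878.
H_s sin φ sin δ = 2.2878 × 0.8554 × 0.3697 = 0.7235.
cos φ cos δ sin H_s = 0.5180 × 0.9291 × 0.7538 = 0.3628.
Q̄ = (1360/π) × (0.7235 + 0.3628) = 432.90 × 1.0863 = 470.26 W/m².

470 W/m²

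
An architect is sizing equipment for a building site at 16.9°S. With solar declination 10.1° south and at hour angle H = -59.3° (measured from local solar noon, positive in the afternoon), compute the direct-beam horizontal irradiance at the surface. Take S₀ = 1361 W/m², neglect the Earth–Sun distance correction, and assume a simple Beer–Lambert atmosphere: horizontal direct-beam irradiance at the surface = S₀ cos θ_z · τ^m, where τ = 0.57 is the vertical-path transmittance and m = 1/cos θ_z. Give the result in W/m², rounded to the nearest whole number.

252 W/m²

cos θ_z = sin φ sin δ + cos φ cos δ cos H = (-0.2907)(-0.1754) + (0.9568)(0.9845)(0.5105) = 0.5319.
Air mass m = 1/cos θ_z = 1/0.5319 = 1.880; τ^m = 0.57^1.880 = 0.3476.
Surface direct beam = 1361 × 0.5319 × 0.3476 = 251.63 W/m².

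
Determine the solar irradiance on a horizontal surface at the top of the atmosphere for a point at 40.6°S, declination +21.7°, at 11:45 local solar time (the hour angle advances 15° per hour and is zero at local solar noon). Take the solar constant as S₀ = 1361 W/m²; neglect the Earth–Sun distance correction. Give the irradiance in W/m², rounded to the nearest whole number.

Hour angle H = 15° × (11.75 − 12) = -3.75°.
cos θ_z = sin(-40.6°) sin(21.7°) + cos(-40.6°) cos(21.7°) cos(-3.75°) = -0.2406 + 0.7040 = 0.4634.
Top-of-atmosphere irradiance = S₀ cos θ_z = 1361 × 0.4634 = 630.69 W/m².

631 W/m²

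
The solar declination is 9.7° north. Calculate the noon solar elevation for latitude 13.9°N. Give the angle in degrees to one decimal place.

At local solar noon the hour angle is zero, so the elevation is 90° − |φ − δ| = 90° − |13.9° − (9.7°)| = 90° − 4.2° = 85.8°.

85.8°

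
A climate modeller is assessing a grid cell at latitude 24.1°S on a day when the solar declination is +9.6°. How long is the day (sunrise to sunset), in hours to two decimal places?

11.42 hours

cos H_s = −tan(-24.1°) · tan(9.6°) = 0.0757, so H_s = arccos(0.0757) = 85.66°.
Day length = 2 H_s / 15° h⁻¹ = 171.32° / 15 = 11.421 h.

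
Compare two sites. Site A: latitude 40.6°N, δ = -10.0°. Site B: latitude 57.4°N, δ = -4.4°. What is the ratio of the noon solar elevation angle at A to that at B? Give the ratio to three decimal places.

1.397

A: 90° − |40.6 − (-10.0)| = 39.40°.
B: 90° − |57.4 − (-4.4)| = 28.20°.
Ratio A/B = 39.4000 / 28.2000 = 1.3972.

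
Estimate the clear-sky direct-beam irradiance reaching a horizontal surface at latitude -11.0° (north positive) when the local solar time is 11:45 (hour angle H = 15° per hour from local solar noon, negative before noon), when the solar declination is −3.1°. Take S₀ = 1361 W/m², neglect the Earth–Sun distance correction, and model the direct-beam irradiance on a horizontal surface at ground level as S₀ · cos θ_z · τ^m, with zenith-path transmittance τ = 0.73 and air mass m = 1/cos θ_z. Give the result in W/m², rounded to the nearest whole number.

978 W/m²

Hour angle H = 15° × (11.75 − 12) = -3.75°.
With φ = -11.0°, δ = -3.1°, H = -3.75°: sin φ sin δ = 0.0103, cos φ cos δ cos H = 0.9781, so cos θ_z = 0.9884.
Air mass m = 1/cos θ_z = 1/0.9884 = 1.012; τ^m = 0.73^1.012 = 0.7272.
Surface direct beam = 1361 × 0.9884 × 0.7272 = 978.24 W/m².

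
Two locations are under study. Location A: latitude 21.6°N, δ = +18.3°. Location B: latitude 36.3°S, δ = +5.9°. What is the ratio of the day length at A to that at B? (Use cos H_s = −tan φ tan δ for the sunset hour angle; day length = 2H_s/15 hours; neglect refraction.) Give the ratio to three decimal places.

A: H_s = arccos(−tan 21.6° · tan 18.3°) = 97.52°, so 2H_s/15 = 13.0027 h.
B: H_s = arccos(−tan -36.3° · tan 5.9°) = 85.65°, so 2H_s/15 = 11.4200 h.
Ratio A/B = 13.0027 / 11.4200 = 1.1386.

1.139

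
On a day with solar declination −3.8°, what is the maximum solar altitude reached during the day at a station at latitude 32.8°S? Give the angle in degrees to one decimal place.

61.0°

At local solar noon the hour angle is zero, so the elevation is 90° − |φ − δ| = 90° − |-32.8° − (-3.8°)| = 90° − 29.0° = 61.0°.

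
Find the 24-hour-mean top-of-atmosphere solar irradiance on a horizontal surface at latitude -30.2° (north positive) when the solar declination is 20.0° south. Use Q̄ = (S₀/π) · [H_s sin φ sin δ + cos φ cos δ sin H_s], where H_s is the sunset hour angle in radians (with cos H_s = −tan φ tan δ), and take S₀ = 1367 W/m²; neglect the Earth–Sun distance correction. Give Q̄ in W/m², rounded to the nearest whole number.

−tan φ tan δ = −(-0.5820)(-0.3640) = -0.2118; H_s = arccos(-0.2118) = 102.23°. In radians, H_s = 1.7843.
H_s sin φ sin δ = 1.7843 × -0.5030 × -0.3420 = 0.3069.
cos φ cos δ sin H_s = 0.8643 × 0.9397 × 0.9773 = 0.7937.
Q̄ = (1367/π) × (0.3069 + 0.7937) = 435.13 × 1.1006 = 478.90 W/m².

479 W/m²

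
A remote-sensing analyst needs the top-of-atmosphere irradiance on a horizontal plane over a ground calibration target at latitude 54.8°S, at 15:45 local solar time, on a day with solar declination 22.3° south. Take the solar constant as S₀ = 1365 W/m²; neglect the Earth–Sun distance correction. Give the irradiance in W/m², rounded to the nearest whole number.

Hour angle H = 15° × (15.75 − 12) = 56.25°.
cos θ_z = sin(-54.8°) sin(-22.3°) + cos(-54.8°) cos(-22.3°) cos(56.25°) = 0.3101 + 0.2963 = 0.6064.
Top-of-atmosphere irradiance = S₀ cos θ_z = 1365 × 0.6064 = 827.74 W/m².

828 W/m²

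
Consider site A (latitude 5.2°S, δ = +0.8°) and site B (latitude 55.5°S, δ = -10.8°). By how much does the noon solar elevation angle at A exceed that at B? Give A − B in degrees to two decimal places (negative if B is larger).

+38.70°

A: 90° − |-5.2 − (0.8)| = 84.00°.
B: 90° − |-55.5 − (-10.8)| = 45.30°.
A − B = 84.00 − 45.30 = 38.70°.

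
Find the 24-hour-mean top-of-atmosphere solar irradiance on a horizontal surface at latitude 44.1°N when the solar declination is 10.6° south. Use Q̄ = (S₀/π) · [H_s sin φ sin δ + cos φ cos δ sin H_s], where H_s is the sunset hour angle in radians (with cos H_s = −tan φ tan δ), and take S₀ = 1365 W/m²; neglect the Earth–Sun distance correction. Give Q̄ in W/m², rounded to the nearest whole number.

The sunset hour angle satisfies cos H_s = −tan φ tan δ = 0.1814, giving H_s = 79.55°. In radians, H_s = 1.3884.
H_s sin φ sin δ = 1.3884 × 0.6959 × -0.1840 = -0.1778.
cos φ cos δ sin H_s = 0.7181 × 0.9829 × 0.9834 = 0.6941.
Q̄ = (1365/π) × (-0.1778 + 0.6941) = 434.49 × 0.5163 = 224.33 W/m².

224 W/m²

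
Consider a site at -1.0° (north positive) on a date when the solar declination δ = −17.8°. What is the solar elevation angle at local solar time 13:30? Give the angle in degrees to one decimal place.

Hour angle H = 15° × (13.5 − 12) = 22.50°.
cos θ_z = sin φ sin δ + cos φ cos δ cos H = (-0.0175)(-0.3057) + (0.9998)(0.9521)(0.9239) = 0.8848.
θ_z = arccos(0.8848) = 27.77°, so the elevation is 90° − 27.77° = 62.23°.

62.2°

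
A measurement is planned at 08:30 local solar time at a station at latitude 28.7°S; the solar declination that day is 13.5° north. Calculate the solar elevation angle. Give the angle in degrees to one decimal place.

Hour angle H = 15° × (8.5 − 12) = -52.50°.
With φ = -28.7°, δ = 13.5°, H = -52.50°: sin φ sin δ = -0.1121, cos φ cos δ cos H = 0.5192, so cos θ_z = 0.4071.
θ_z = arccos(0.4071) = 65.98°, so the elevation is 90° − 65.98° = 24.02°.

24.0°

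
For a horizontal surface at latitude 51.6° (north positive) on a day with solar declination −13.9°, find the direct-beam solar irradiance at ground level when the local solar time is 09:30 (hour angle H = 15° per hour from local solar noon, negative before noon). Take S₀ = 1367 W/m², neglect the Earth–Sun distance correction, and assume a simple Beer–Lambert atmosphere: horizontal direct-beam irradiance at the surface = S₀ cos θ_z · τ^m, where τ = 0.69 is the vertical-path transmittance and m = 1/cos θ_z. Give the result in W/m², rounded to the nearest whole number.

Hour angle H = 15° × (9.5 − 12) = -37.50°.
cos θ_z = sin(51.6°) sin(-13.9°) + cos(51.6°) cos(-13.9°) cos(-37.50°) = -0.1883 + 0.4784 = 0.2901.
Air mass m = 1/cos θ_z = 1/0.2901 = 3.447; τ^m = 0.69^3.447 = 0.2783.
Surface direct beam = 1367 × 0.2901 × 0.2783 = 110.36 W/m².

110 W/m²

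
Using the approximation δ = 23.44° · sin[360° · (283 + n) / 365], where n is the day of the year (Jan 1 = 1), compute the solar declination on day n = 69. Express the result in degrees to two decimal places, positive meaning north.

360 × (283 + 69) / 365 = 347.178°; sin(347.178°) = -0.2219.
δ = 23.44 × -0.2219 = -5.201° ≈ -5.20°.

-5.20°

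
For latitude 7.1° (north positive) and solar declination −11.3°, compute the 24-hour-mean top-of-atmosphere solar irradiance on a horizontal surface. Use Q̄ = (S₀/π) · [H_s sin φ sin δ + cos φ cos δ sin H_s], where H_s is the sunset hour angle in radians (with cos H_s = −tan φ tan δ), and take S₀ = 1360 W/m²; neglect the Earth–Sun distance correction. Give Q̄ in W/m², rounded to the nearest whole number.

405 W/m²

The sunset hour angle satisfies cos H_s = −tan φ tan δ = 0.0249, giving H_s = 88.57°. In radians, H_s = 1.5458.
H_s sin φ sin δ = 1.5458 × 0.1236 × -0.1959 = -0.0374.
cos φ cos δ sin H_s = 0.9923 × 0.9806 × 0.9997 = 0.9728.
Q̄ = (1360/π) × (-0.0374 + 0.9728) = 432.90 × 0.9354 = 404.93 W/m².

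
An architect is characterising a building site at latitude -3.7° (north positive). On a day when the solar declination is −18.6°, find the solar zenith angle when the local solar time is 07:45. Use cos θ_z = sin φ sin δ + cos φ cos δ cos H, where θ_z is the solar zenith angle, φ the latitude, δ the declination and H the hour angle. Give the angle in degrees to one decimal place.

64.0°

Hour angle H = 15° × (7.75 − 12) = -63.75°.
cos θ_z = sin(-3.7°) sin(-18.6°) + cos(-3.7°) cos(-18.6°) cos(-63.75°) = 0.0206 + 0.4183 = 0.4389.
θ_z = arccos(0.4389) = 63.97°.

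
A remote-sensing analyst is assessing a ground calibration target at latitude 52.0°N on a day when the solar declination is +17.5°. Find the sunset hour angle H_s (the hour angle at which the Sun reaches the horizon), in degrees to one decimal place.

113.8°

−tan φ tan δ = −(1.2799)(0.3153) = -0.4036; H_s = arccos(-0.4036) = 113.80°.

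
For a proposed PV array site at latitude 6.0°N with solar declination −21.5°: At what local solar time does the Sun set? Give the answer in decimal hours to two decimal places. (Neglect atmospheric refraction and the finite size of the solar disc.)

−tan φ tan δ = −(0.1051)(-0.3939) = 0.0414; H_s = arccos(0.0414) = 87.63°.
Sunset is at 12 + H_s/15 = 12 + 5.842 = 17.842 h local solar time.

17.84 h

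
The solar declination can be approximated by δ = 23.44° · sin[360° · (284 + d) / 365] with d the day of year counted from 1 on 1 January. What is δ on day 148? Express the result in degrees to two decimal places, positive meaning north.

360 × (284 + 148) / 365 = 426.082°; sin(426.082°) = 0.9141.
δ = 23.44 × 0.9141 = 21.427° ≈ +21.43°.

+21.43°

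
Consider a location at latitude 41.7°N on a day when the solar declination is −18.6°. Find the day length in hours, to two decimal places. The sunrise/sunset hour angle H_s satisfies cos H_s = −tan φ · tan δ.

9.67 hours

cos H_s = −tan(41.7°) · tan(-18.6°) = 0.2998, so H_s = arccos(0.2998) = 72.55°.
Day length = 2 H_s / 15° h⁻¹ = 145.10° / 15 = 9.673 h.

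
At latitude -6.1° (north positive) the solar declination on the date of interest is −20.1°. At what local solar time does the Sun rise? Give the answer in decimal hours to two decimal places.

The sunset hour angle satisfies cos H_s = −tan φ tan δ = -0.0391, giving H_s = 92.24°.
Sunrise is at 12 − H_s/15 = 12 − 6.149 = 5.851 h local solar time.

5.85 h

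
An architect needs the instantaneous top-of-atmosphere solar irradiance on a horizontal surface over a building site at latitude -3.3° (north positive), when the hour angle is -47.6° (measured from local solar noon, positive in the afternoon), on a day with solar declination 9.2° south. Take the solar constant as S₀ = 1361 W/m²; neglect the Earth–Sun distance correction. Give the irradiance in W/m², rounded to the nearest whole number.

cos θ_z = sin(-3.3°) sin(-9.2°) + cos(-3.3°) cos(-9.2°) cos(-47.60°) = 0.0092 + 0.6645 = 0.6737.
Top-of-atmosphere irradiance = S₀ cos θ_z = 1361 × 0.6737 = 916.91 W/m².

917 W/m²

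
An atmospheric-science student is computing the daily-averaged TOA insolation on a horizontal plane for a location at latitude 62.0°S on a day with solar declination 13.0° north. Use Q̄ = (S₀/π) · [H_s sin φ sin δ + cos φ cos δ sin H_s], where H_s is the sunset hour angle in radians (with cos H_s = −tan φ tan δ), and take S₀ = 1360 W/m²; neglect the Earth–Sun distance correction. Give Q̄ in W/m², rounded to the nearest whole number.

cos H_s = −tan(-62.0°) · tan(13.0°) = 0.4342, so H_s = arccos(0.4342) = 64.27°. In radians, H_s = 1.1217.
H_s sin φ sin δ = 1.1217 × -0.8829 × 0.2250 = -0.2228.
cos φ cos δ sin H_s = 0.4695 × 0.9744 × 0.9008 = 0.4121.
Q̄ = (1360/π) × (-0.2228 + 0.4121) = 432.90 × 0.1893 = 81.95 W/m².

82 W/m²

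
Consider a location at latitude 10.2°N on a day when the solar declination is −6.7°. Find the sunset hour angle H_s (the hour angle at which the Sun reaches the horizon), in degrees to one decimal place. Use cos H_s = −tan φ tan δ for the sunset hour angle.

88.8°

The sunset hour angle satisfies cos H_s = −tan φ tan δ = 0.0211, giving H_s = 88.79°.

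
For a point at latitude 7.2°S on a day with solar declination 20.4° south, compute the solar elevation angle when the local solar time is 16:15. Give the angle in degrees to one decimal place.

27.1°

Hour angle H = 15° × (16.25 − 12) = 63.75°.
With φ = -7.2°, δ = -20.4°, H = 63.75°: sin φ sin δ = 0.0437, cos φ cos δ cos H = 0.4113, so cos θ_z = 0.4550.
θ_z = arccos(0.4550) = 62.94°, so the elevation is 90° − 62.94° = 27.06°.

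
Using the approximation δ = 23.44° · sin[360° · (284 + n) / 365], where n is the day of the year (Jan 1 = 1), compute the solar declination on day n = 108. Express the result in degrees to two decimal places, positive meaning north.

360 × (284 + 108) / 365 = 386.630°; sin(386.630°) = 0.4482.
δ = 23.44 × 0.4482 = 10.506° ≈ +10.51°.

+10.51°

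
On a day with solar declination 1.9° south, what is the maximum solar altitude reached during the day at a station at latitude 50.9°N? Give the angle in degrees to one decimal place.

At local solar noon the hour angle is zero, so the elevation is 90° − |φ − δ| = 90° − |50.9° − (-1.9°)| = 90° − 52.8° = 37.2°.

37.2°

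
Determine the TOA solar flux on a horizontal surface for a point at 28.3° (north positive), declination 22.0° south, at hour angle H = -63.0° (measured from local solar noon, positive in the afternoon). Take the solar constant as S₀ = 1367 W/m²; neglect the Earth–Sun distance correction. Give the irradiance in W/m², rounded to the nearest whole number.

264 W/m²

cos θ_z = sin(28.3°) sin(-22.0°) + cos(28.3°) cos(-22.0°) cos(-63.00°) = -0.1776 + 0.3706 = 0.1930.
Top-of-atmosphere irradiance = S₀ cos θ_z = 1367 × 0.1930 = 263.83 W/m².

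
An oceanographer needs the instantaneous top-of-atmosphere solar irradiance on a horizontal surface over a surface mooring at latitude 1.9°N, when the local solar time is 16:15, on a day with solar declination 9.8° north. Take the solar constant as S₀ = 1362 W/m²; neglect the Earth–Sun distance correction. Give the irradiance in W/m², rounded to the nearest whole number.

Hour angle H = 15° × (16.25 − 12) = 63.75°.
cos θ_z = sin(1.9°) sin(9.8°) + cos(1.9°) cos(9.8°) cos(63.75°) = 0.0056 + 0.4356 = 0.4412.
Top-of-atmosphere irradiance = S₀ cos θ_z = 1362 × 0.4412 = 600.91 W/m².

601 W/m²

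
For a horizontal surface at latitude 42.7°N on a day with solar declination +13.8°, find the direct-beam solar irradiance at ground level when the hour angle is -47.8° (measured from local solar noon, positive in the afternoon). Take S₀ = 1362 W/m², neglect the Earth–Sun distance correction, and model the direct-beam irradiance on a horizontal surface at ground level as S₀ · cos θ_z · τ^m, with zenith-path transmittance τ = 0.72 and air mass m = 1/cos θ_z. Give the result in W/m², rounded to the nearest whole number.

cos θ_z = sin(42.7°) sin(13.8°) + cos(42.7°) cos(13.8°) cos(-47.80°) = 0.1618 + 0.4794 = 0.6412.
Air mass m = 1/cos θ_z = 1/0.6412 = 1.560; τ^m = 0.72^1.560 = 0.5990.
Surface direct beam = 1362 × 0.6412 × 0.5990 = 523.12 W/m².

523 W/m²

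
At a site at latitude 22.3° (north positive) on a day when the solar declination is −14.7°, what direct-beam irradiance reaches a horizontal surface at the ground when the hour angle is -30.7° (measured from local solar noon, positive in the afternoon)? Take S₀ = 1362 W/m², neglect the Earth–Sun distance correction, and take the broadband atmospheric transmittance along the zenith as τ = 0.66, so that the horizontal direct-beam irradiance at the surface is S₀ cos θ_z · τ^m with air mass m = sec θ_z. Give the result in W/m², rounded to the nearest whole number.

cos θ_z = sin φ sin δ + cos φ cos δ cos H = (0.3795)(-0.2538) + (0.9252)(0.9673)(0.8599) = 0.6732.
Air mass m = 1/cos θ_z = 1/0.6732 = 1.485; τ^m = 0.66^1.485 = 0.5395.
Surface direct beam = 1362 × 0.6732 × 0.5395 = 494.67 W/m².

495 W/m²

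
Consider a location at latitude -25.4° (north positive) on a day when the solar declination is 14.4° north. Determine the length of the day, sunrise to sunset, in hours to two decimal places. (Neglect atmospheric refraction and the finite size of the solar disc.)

11.07 hours

The sunset hour angle satisfies cos H_s = −tan φ tan δ = 0.1219, giving H_s = 83.00°.
Day length = 2 H_s / 15° h⁻¹ = 166.00° / 15 = 11.067 h.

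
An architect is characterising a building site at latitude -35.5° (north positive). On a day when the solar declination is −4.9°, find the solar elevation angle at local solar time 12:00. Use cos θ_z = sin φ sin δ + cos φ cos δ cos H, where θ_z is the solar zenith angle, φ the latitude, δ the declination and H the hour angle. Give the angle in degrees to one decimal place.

59.4°

Hour angle H = 15° × (12 − 12) = 0.00°.
With φ = -35.5°, δ = -4.9°, H = 0.00°: sin φ sin δ = 0.0496, cos φ cos δ cos H = 0.8111, so cos θ_z = 0.8607.
θ_z = arccos(0.8607) = 30.60°, so the elevation is 90° − 30.60° = 59.40°.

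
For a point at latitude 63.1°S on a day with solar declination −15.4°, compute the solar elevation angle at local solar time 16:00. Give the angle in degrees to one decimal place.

Hour angle H = 15° × (16 − 12) = 60.00°.
cos θ_z = sin(-63.1°) sin(-15.4°) + cos(-63.1°) cos(-15.4°) cos(60.00°) = 0.2368 + 0.2181 = 0.4549.
θ_z = arccos(0.4549) = 62.94°, so the elevation is 90° − 62.94° = 27.06°.

27.1°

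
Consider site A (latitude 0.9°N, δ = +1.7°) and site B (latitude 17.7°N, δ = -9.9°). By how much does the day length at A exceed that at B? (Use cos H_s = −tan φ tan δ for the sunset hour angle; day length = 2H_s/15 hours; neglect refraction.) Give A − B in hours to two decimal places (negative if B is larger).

+0.43 h

A: H_s = arccos(−tan 0.9° · tan 1.7°) = 90.03°, so 2H_s/15 = 12.0040 h.
B: H_s = arccos(−tan 17.7° · tan -9.9°) = 86.81°, so 2H_s/15 = 11.5747 h.
A − B = 12.0040 − 11.5747 = 0.4293 h.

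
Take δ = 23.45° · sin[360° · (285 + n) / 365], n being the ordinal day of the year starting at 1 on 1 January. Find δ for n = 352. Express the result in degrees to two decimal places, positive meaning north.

360 × (285 + 352) / 365 = 628.274°; sin(628.274°) = -0.9995.
δ = 23.45 × -0.9995 = -23.438° ≈ -23.44°.

-23.44°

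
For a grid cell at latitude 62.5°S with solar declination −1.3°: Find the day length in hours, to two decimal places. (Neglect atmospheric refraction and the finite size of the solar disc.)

12.33 hours

cos H_s = −tan(-62.5°) · tan(-1.3°) = -0.0436, so H_s = arccos(-0.0436) = 92.50°.
Day length = 2 H_s / 15° h⁻¹ = 185.00° / 15 = 12.333 h.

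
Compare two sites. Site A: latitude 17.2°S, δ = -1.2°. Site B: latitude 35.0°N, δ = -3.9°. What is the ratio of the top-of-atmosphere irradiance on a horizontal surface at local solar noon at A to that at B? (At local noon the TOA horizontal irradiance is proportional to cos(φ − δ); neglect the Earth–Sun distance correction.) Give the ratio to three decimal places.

1.235

A: cos θ_z = cos(-17.2° − (-1.2°)) = 0.9613.
B: cos θ_z = cos(35.0° − (-3.9°)) = 0.7782.
Ratio A/B = 0.9613 / 0.7782 = 1.2353.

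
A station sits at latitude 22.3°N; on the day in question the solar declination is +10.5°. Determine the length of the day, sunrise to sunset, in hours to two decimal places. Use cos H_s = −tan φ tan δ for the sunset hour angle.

12.58 hours

cos H_s = −tan(22.3°) · tan(10.5°) = -0.0760, so H_s = arccos(-0.0760) = 94.36°.
Day length = 2 H_s / 15° h⁻¹ = 188.72° / 15 = 12.581 h.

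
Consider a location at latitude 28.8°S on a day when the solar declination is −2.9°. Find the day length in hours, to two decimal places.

The sunset hour angle satisfies cos H_s = −tan φ tan δ = -0.0278, giving H_s = 91.59°.
Day length = 2 H_s / 15° h⁻¹ = 183.18° / 15 = 12.212 h.

12.21 hours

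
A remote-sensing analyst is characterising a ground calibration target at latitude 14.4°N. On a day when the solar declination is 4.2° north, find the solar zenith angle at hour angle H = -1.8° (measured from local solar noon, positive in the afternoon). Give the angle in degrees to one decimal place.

10.4°

cos θ_z = sin(14.4°) sin(4.2°) + cos(14.4°) cos(4.2°) cos(-1.80°) = 0.0182 + 0.9655 = 0.9837.
θ_z = arccos(0.9837) = 10.36°.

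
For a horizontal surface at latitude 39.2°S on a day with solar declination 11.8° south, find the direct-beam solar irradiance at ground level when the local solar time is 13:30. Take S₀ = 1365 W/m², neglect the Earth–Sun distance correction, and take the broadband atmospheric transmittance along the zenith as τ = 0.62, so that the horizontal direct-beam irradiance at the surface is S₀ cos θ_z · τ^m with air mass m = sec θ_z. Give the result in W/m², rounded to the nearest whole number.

637 W/m²

Hour angle H = 15° × (13.5 − 12) = 22.50°.
With φ = -39.2°, δ = -11.8°, H = 22.50°: sin φ sin δ = 0.1292, cos φ cos δ cos H = 0.7008, so cos θ_z = 0.8300.
Air mass m = 1/cos θ_z = 1/0.8300 = 1.205; τ^m = 0.62^1.205 = 0.5621.
Surface direct beam = 1365 × 0.8300 × 0.5621 = 636.83 W/m².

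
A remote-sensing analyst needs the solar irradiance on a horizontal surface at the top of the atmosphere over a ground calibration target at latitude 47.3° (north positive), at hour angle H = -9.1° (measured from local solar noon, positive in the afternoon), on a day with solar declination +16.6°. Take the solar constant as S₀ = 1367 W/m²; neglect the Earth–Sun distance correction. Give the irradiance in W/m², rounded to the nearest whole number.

With φ = 47.3°, δ = 16.6°, H = -9.10°: sin φ sin δ = 0.2100, cos φ cos δ cos H = 0.6417, so cos θ_z = 0.8517.
Top-of-atmosphere irradiance = S₀ cos θ_z = 1367 × 0.8517 = 1164.27 W/m².

1164 W/m²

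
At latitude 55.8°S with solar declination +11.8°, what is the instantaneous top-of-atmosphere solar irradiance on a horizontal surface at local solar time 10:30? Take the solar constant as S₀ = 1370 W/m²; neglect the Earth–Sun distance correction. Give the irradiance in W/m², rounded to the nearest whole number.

465 W/m²

Hour angle H = 15° × (10.5 − 12) = -22.50°.
cos θ_z = sin(-55.8°) sin(11.8°) + cos(-55.8°) cos(11.8°) cos(-22.50°) = -0.1691 + 0.5083 = 0.3392.
Top-of-atmosphere irradiance = S₀ cos θ_z = 1370 × 0.3392 = 464.70 W/m².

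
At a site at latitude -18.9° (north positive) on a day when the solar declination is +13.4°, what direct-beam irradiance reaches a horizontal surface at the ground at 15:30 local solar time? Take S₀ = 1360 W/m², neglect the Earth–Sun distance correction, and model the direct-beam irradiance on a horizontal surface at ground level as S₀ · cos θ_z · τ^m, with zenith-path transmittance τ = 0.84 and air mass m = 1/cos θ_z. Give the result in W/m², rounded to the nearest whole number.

Hour angle H = 15° × (15.5 − 12) = 52.50°.
cos θ_z = sin(-18.9°) sin(13.4°) + cos(-18.9°) cos(13.4°) cos(52.50°) = -0.0751 + 0.5603 = 0.4852.
Air mass m = 1/cos θ_z = 1/0.4852 = 2.061; τ^m = 0.84^2.061 = 0.6981.
Surface direct beam = 1360 × 0.4852 × 0.6981 = 460.66 W/m².

461 W/m²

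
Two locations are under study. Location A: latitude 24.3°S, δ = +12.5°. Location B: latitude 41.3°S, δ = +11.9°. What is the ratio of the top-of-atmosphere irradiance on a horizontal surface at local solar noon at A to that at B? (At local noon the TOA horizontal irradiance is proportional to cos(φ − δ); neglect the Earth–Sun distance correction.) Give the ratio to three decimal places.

A: cos θ_z = cos(-24.3° − (12.5°)) = 0.8007.
B: cos θ_z = cos(-41.3° − (11.9°)) = 0.5990.
Ratio A/B = 0.8007 / 0.5990 = 1.3367.

1.337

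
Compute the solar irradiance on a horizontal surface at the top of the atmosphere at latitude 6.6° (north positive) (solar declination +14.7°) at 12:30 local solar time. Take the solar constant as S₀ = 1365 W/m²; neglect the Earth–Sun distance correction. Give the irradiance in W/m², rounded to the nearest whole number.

1340 W/m²

Hour angle H = 15° × (12.5 − 12) = 7.50°.
cos θ_z = sin(6.6°) sin(14.7°) + cos(6.6°) cos(14.7°) cos(7.50°) = 0.0292 + 0.9526 = 0.9818.
Top-of-atmosphere irradiance = S₀ cos θ_z = 1365 × 0.9818 = 1340.16 W/m².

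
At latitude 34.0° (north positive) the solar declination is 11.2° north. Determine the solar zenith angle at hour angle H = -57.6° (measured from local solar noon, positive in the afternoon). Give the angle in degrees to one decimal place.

57.0°

cos θ_z = sin(34.0°) sin(11.2°) + cos(34.0°) cos(11.2°) cos(-57.60°) = 0.1086 + 0.4358 = 0.5444.
θ_z = arccos(0.5444) = 57.02°.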